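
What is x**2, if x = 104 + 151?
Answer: 65025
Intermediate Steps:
x = 255
x**2 = 255**2 = 65025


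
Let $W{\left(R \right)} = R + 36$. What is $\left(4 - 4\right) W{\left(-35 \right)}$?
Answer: $0$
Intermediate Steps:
$W{\left(R \right)} = 36 + R$
$\left(4 - 4\right) W{\left(-35 \right)} = \left(4 - 4\right) \left(36 - 35\right) = \left(4 - 4\right) 1 = 0 \cdot 1 = 0$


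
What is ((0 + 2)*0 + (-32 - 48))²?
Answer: 6400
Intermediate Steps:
((0 + 2)*0 + (-32 - 48))² = (2*0 - 80)² = (0 - 80)² = (-80)² = 6400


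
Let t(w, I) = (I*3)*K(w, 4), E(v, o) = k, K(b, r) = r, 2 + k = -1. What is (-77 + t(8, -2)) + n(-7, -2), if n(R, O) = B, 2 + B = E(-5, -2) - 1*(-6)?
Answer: -100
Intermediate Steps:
k = -3 (k = -2 - 1 = -3)
E(v, o) = -3
t(w, I) = 12*I (t(w, I) = (I*3)*4 = (3*I)*4 = 12*I)
B = 1 (B = -2 + (-3 - 1*(-6)) = -2 + (-3 + 6) = -2 + 3 = 1)
n(R, O) = 1
(-77 + t(8, -2)) + n(-7, -2) = (-77 + 12*(-2)) + 1 = (-77 - 24) + 1 = -101 + 1 = -100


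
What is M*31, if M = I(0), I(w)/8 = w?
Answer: 0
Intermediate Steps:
I(w) = 8*w
M = 0 (M = 8*0 = 0)
M*31 = 0*31 = 0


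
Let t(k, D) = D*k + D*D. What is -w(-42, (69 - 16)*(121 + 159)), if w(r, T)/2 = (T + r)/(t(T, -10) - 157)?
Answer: 29596/148457 ≈ 0.19936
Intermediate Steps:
t(k, D) = D² + D*k (t(k, D) = D*k + D² = D² + D*k)
w(r, T) = 2*(T + r)/(-57 - 10*T) (w(r, T) = 2*((T + r)/(-10*(-10 + T) - 157)) = 2*((T + r)/((100 - 10*T) - 157)) = 2*((T + r)/(-57 - 10*T)) = 2*(T + r)/(-57 - 10*T))
-w(-42, (69 - 16)*(121 + 159)) = -2*(-(69 - 16)*(121 + 159) - 1*(-42))/(57 + 10*((69 - 16)*(121 + 159))) = -2*(-53*280 + 42)/(57 + 10*(53*280)) = -2*(-1*14840 + 42)/(57 + 10*14840) = -2*(-14840 + 42)/(57 + 148400) = -2*(-14798)/148457 = -1*(-29596/148457) = 29596/148457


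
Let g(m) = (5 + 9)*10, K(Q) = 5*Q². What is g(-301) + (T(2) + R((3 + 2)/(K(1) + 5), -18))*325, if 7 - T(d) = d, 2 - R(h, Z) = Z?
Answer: 8265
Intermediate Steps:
R(h, Z) = 2 - Z
g(m) = 140 (g(m) = 14*10 = 140)
T(d) = 7 - d
g(-301) + (T(2) + R((3 + 2)/(K(1) + 5), -18))*325 = 140 + ((7 - 1*2) + (2 - 1*(-18)))*325 = 140 + ((7 - 2) + (2 + 18))*325 = 140 + (5 + 20)*325 = 140 + 25*325 = 140 + 8125 = 8265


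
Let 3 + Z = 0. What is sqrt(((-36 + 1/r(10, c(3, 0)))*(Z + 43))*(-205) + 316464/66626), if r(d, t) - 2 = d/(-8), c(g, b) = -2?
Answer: 2*sqrt(709811777933286)/99939 ≈ 533.17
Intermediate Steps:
Z = -3 (Z = -3 + 0 = -3)
r(d, t) = 2 - d/8 (r(d, t) = 2 + d/(-8) = 2 + d*(-1/8) = 2 - d/8)
sqrt(((-36 + 1/r(10, c(3, 0)))*(Z + 43))*(-205) + 316464/66626) = sqrt(((-36 + 1/(2 - 1/8*10))*(-3 + 43))*(-205) + 316464/66626) = sqrt(((-36 + 1/(2 - 5/4))*40)*(-205) + 316464*(1/66626)) = sqrt(((-36 + 1/(3/4))*40)*(-205) + 158232/33313) = sqrt(((-36 + 4/3)*40)*(-205) + 158232/33313) = sqrt(-104/3*40*(-205) + 158232/33313) = sqrt(-4160/3*(-205) + 158232/33313) = sqrt(852800/3 + 158232/33313) = sqrt(28409801096/99939) = 2*sqrt(709811777933286)/99939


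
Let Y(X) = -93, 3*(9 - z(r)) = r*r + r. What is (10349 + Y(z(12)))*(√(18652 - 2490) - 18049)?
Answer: -185110544 + 10256*√16162 ≈ -1.8381e+8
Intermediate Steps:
z(r) = 9 - r/3 - r²/3 (z(r) = 9 - (r*r + r)/3 = 9 - (r² + r)/3 = 9 - (r + r²)/3 = 9 + (-r/3 - r²/3) = 9 - r/3 - r²/3)
(10349 + Y(z(12)))*(√(18652 - 2490) - 18049) = (10349 - 93)*(√(18652 - 2490) - 18049) = 10256*(√16162 - 18049) = 10256*(-18049 + √16162) = -185110544 + 10256*√16162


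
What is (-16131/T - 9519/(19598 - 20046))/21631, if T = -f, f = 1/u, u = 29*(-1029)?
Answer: -215651587089/9690688 ≈ -22254.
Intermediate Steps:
u = -29841
f = -1/29841 (f = 1/(-29841) = -1/29841 ≈ -3.3511e-5)
T = 1/29841 (T = -1*(-1/29841) = 1/29841 ≈ 3.3511e-5)
(-16131/T - 9519/(19598 - 20046))/21631 = (-16131/1/29841 - 9519/(19598 - 20046))/21631 = (-16131*29841 - 9519/(-448))*(1/21631) = (-481365171 - 9519*(-1/448))*(1/21631) = (-481365171 + 9519/448)*(1/21631) = -215651587089/448*1/21631 = -215651587089/9690688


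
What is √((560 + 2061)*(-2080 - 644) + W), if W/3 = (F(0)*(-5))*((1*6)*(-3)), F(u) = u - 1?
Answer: I*√7139874 ≈ 2672.1*I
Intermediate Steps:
F(u) = -1 + u
W = -270 (W = 3*(((-1 + 0)*(-5))*((1*6)*(-3))) = 3*((-1*(-5))*(6*(-3))) = 3*(5*(-18)) = 3*(-90) = -270)
√((560 + 2061)*(-2080 - 644) + W) = √((560 + 2061)*(-2080 - 644) - 270) = √(2621*(-2724) - 270) = √(-7139604 - 270) = √(-7139874) = I*√7139874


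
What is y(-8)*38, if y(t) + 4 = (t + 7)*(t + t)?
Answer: 456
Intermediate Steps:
y(t) = -4 + 2*t*(7 + t) (y(t) = -4 + (t + 7)*(t + t) = -4 + (7 + t)*(2*t) = -4 + 2*t*(7 + t))
y(-8)*38 = (-4 + 2*(-8)² + 14*(-8))*38 = (-4 + 2*64 - 112)*38 = (-4 + 128 - 112)*38 = 12*38 = 456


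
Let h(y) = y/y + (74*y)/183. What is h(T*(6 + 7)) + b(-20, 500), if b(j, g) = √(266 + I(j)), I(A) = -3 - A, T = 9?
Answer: 2947/61 + √283 ≈ 65.134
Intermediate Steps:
b(j, g) = √(263 - j) (b(j, g) = √(266 + (-3 - j)) = √(263 - j))
h(y) = 1 + 74*y/183 (h(y) = 1 + (74*y)*(1/183) = 1 + 74*y/183)
h(T*(6 + 7)) + b(-20, 500) = (1 + 74*(9*(6 + 7))/183) + √(263 - 1*(-20)) = (1 + 74*(9*13)/183) + √(263 + 20) = (1 + (74/183)*117) + √283 = (1 + 2886/61) + √283 = 2947/61 + √283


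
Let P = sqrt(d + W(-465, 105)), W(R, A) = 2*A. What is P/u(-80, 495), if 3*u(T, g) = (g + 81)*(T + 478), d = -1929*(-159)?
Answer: sqrt(306921)/76416 ≈ 0.0072498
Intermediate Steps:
d = 306711
u(T, g) = (81 + g)*(478 + T)/3 (u(T, g) = ((g + 81)*(T + 478))/3 = ((81 + g)*(478 + T))/3 = (81 + g)*(478 + T)/3)
P = sqrt(306921) (P = sqrt(306711 + 2*105) = sqrt(306711 + 210) = sqrt(306921) ≈ 554.00)
P/u(-80, 495) = sqrt(306921)/(12906 + 27*(-80) + (478/3)*495 + (1/3)*(-80)*495) = sqrt(306921)/(12906 - 2160 + 78870 - 13200) = sqrt(306921)/76416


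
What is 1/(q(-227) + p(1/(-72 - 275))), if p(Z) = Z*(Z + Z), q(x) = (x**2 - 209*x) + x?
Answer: 120409/11889786707 ≈ 1.0127e-5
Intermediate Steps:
q(x) = x**2 - 208*x
p(Z) = 2*Z**2 (p(Z) = Z*(2*Z) = 2*Z**2)
1/(q(-227) + p(1/(-72 - 275))) = 1/(-227*(-208 - 227) + 2*(1/(-72 - 275))**2) = 1/(-227*(-435) + 2*(1/(-347))**2) = 1/(98745 + 2*(-1/347)**2) = 1/(98745 + 2*(1/120409)) = 1/(98745 + 2/120409) = 1/(11889786707/120409) = 120409/11889786707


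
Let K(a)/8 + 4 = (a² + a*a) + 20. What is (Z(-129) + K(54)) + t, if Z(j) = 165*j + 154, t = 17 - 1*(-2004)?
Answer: 27674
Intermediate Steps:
t = 2021 (t = 17 + 2004 = 2021)
K(a) = 128 + 16*a² (K(a) = -32 + 8*((a² + a*a) + 20) = -32 + 8*((a² + a²) + 20) = -32 + 8*(2*a² + 20) = -32 + 8*(20 + 2*a²) = -32 + (160 + 16*a²) = 128 + 16*a²)
Z(j) = 154 + 165*j
(Z(-129) + K(54)) + t = ((154 + 165*(-129)) + (128 + 16*54²)) + 2021 = ((154 - 21285) + (128 + 16*2916)) + 2021 = (-21131 + (128 + 46656)) + 2021 = (-21131 + 46784) + 2021 = 25653 + 2021 = 27674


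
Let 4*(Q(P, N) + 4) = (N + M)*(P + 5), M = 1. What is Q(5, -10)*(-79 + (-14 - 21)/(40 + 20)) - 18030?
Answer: -382105/24 ≈ -15921.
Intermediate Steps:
Q(P, N) = -4 + (1 + N)*(5 + P)/4 (Q(P, N) = -4 + ((N + 1)*(P + 5))/4 = -4 + ((1 + N)*(5 + P))/4 = -4 + (1 + N)*(5 + P)/4)
Q(5, -10)*(-79 + (-14 - 21)/(40 + 20)) - 18030 = (-11/4 + (¼)*5 + (5/4)*(-10) + (¼)*(-10)*5)*(-79 + (-14 - 21)/(40 + 20)) - 18030 = (-11/4 + 5/4 - 25/2 - 25/2)*(-79 - 35/60) - 18030 = -53*(-79 - 35*1/60)/2 - 18030 = -53*(-79 - 7/12)/2 - 18030 = -53/2*(-955/12) - 18030 = 50615/24 - 18030 = -382105/24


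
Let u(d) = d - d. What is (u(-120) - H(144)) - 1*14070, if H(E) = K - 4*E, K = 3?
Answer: -13497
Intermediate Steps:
u(d) = 0
H(E) = 3 - 4*E
(u(-120) - H(144)) - 1*14070 = (0 - (3 - 4*144)) - 1*14070 = (0 - (3 - 576)) - 14070 = (0 - 1*(-573)) - 14070 = (0 + 573) - 14070 = 573 - 14070 = -13497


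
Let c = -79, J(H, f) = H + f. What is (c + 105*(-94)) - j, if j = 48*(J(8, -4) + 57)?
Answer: -12877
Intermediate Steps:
j = 2928 (j = 48*((8 - 4) + 57) = 48*(4 + 57) = 48*61 = 2928)
(c + 105*(-94)) - j = (-79 + 105*(-94)) - 1*2928 = (-79 - 9870) - 2928 = -9949 - 2928 = -12877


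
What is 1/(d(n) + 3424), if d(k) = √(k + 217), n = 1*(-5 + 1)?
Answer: 3424/11723563 - √213/11723563 ≈ 0.00029082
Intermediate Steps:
n = -4 (n = 1*(-4) = -4)
d(k) = √(217 + k)
1/(d(n) + 3424) = 1/(√(217 - 4) + 3424) = 1/(√213 + 3424) = 1/(3424 + √213)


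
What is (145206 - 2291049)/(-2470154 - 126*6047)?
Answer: 2145843/3232076 ≈ 0.66392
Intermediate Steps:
(145206 - 2291049)/(-2470154 - 126*6047) = -2145843/(-2470154 - 761922) = -2145843/(-3232076) = -2145843*(-1/3232076) = 2145843/3232076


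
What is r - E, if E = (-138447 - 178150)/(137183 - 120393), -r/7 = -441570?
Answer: 51898038697/16790 ≈ 3.0910e+6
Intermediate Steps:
r = 3090990 (r = -7*(-441570) = 3090990)
E = -316597/16790 ≈ -18.856
r - E = 3090990 - 1*(-316597/16790) = 3090990 + 316597/16790 = 51898038697/16790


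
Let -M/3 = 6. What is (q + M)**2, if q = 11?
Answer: 49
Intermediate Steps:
M = -18 (M = -3*6 = -18)
(q + M)**2 = (11 - 18)**2 = (-7)**2 = 49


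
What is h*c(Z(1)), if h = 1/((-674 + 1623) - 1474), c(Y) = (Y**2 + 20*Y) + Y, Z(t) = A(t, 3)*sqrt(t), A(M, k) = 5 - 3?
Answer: -46/525 ≈ -0.087619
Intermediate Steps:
A(M, k) = 2
Z(t) = 2*sqrt(t)
c(Y) = Y**2 + 21*Y
h = -1/525 (h = 1/(949 - 1474) = 1/(-525) = -1/525 ≈ -0.0019048)
h*c(Z(1)) = -2*sqrt(1)*(21 + 2*sqrt(1))/525 = -2*1*(21 + 2*1)/525 = -2*(21 + 2)/525 = -2*23/525 = -1/525*46 = -46/525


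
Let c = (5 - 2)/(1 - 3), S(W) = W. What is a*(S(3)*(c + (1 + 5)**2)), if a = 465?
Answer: 96255/2 ≈ 48128.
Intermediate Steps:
c = -3/2 (c = 3/(-2) = 3*(-1/2) = -3/2 ≈ -1.5000)
a*(S(3)*(c + (1 + 5)**2)) = 465*(3*(-3/2 + (1 + 5)**2)) = 465*(3*(-3/2 + 6**2)) = 465*(3*(-3/2 + 36)) = 465*(3*(69/2)) = 465*(207/2) = 96255/2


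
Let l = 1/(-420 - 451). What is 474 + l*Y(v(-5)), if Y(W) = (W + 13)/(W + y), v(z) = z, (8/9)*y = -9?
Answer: 49955398/105391 ≈ 474.00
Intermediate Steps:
y = -81/8 (y = (9/8)*(-9) = -81/8 ≈ -10.125)
Y(W) = (13 + W)/(-81/8 + W) (Y(W) = (W + 13)/(W - 81/8) = (13 + W)/(-81/8 + W))
l = -1/871 (l = 1/(-871) = -1/871 ≈ -0.0011481)
474 + l*Y(v(-5)) = 474 - 8*(13 - 5)/(871*(-81 + 8*(-5))) = 474 - 8*8/(871*(-81 - 40)) = 474 - 8*8/(871*(-121)) = 474 - 8*(-1)*8/(871*121) = 474 - 1/871*(-64/121) = 474 + 64/105391 = 49955398/105391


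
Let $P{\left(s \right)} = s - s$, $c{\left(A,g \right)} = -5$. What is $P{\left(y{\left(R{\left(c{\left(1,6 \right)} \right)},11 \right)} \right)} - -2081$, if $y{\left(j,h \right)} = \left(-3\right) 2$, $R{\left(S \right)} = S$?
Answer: $2081$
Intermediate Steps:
$y{\left(j,h \right)} = -6$
$P{\left(s \right)} = 0$
$P{\left(y{\left(R{\left(c{\left(1,6 \right)} \right)},11 \right)} \right)} - -2081 = 0 - -2081 = 0 + 2081 = 2081$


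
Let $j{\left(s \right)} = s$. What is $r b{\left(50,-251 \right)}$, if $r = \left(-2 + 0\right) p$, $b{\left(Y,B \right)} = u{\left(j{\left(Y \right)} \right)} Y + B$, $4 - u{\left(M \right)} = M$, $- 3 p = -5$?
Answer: $\frac{25510}{3} \approx 8503.3$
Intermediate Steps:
$p = \frac{5}{3}$ ($p = \left(- \frac{1}{3}\right) \left(-5\right) = \frac{5}{3} \approx 1.6667$)
$u{\left(M \right)} = 4 - M$
$b{\left(Y,B \right)} = B + Y \left(4 - Y\right)$ ($b{\left(Y,B \right)} = \left(4 - Y\right) Y + B = Y \left(4 - Y\right) + B = B + Y \left(4 - Y\right)$)
$r = - \frac{10}{3}$ ($r = \left(-2 + 0\right) \frac{5}{3} = \left(-2\right) \frac{5}{3} = - \frac{10}{3} \approx -3.3333$)
$r b{\left(50,-251 \right)} = - \frac{10 \left(-251 - 50 \left(-4 + 50\right)\right)}{3} = - \frac{10 \left(-251 - 50 \cdot 46\right)}{3} = - \frac{10 \left(-251 - 2300\right)}{3} = \left(- \frac{10}{3}\right) \left(-2551\right) = \frac{25510}{3}$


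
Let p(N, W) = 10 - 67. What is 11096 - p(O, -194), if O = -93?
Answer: 11153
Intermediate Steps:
p(N, W) = -57
11096 - p(O, -194) = 11096 - 1*(-57) = 11096 + 57 = 11153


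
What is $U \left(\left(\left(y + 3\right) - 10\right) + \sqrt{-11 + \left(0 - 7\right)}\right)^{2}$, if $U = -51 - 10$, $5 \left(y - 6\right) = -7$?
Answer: $\frac{18666}{25} + \frac{4392 i \sqrt{2}}{5} \approx 746.64 + 1242.2 i$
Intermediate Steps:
$y = \frac{23}{5}$ ($y = 6 + \frac{1}{5} \left(-7\right) = 6 - \frac{7}{5} = \frac{23}{5} \approx 4.6$)
$U = -61$
$U \left(\left(\left(y + 3\right) - 10\right) + \sqrt{-11 + \left(0 - 7\right)}\right)^{2} = - 61 \left(\left(\left(\frac{23}{5} + 3\right) - 10\right) + \sqrt{-11 + \left(0 - 7\right)}\right)^{2} = - 61 \left(\left(\frac{38}{5} - 10\right) + \sqrt{-11 + \left(0 - 7\right)}\right)^{2} = - 61 \left(- \frac{12}{5} + \sqrt{-11 - 7}\right)^{2} = - 61 \left(- \frac{12}{5} + \sqrt{-18}\right)^{2} = - 61 \left(- \frac{12}{5} + 3 i \sqrt{2}\right)^{2}$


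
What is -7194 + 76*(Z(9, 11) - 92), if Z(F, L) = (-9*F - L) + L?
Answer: -20342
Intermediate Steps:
Z(F, L) = -9*F (Z(F, L) = (-L - 9*F) + L = -9*F)
-7194 + 76*(Z(9, 11) - 92) = -7194 + 76*(-9*9 - 92) = -7194 + 76*(-81 - 92) = -7194 + 76*(-173) = -7194 - 13148 = -20342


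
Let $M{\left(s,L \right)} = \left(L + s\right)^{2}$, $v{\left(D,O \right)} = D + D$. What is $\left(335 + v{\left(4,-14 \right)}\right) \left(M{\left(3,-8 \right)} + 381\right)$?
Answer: $139258$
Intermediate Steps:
$v{\left(D,O \right)} = 2 D$
$\left(335 + v{\left(4,-14 \right)}\right) \left(M{\left(3,-8 \right)} + 381\right) = \left(335 + 2 \cdot 4\right) \left(\left(-8 + 3\right)^{2} + 381\right) = \left(335 + 8\right) \left(\left(-5\right)^{2} + 381\right) = 343 \left(25 + 381\right) = 343 \cdot 406 = 139258$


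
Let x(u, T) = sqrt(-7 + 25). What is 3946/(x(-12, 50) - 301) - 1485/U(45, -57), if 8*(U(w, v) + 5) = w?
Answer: -216412954/90583 - 11838*sqrt(2)/90583 ≈ -2389.3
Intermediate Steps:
U(w, v) = -5 + w/8
x(u, T) = 3*sqrt(2) (x(u, T) = sqrt(18) = 3*sqrt(2))
3946/(x(-12, 50) - 301) - 1485/U(45, -57) = 3946/(3*sqrt(2) - 301) - 1485/(-5 + (1/8)*45) = 3946/(-301 + 3*sqrt(2)) - 1485/(-5 + 45/8) = 3946/(-301 + 3*sqrt(2)) - 1485/5/8 = 3946/(-301 + 3*sqrt(2)) - 1485*8/5 = 3946/(-301 + 3*sqrt(2)) - 2376 = -2376 + 3946/(-301 + 3*sqrt(2))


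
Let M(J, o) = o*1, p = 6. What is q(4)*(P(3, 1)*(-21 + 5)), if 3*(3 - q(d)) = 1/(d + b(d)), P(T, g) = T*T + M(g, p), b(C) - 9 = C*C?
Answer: -20800/29 ≈ -717.24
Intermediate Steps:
M(J, o) = o
b(C) = 9 + C**2 (b(C) = 9 + C*C = 9 + C**2)
P(T, g) = 6 + T**2 (P(T, g) = T*T + 6 = T**2 + 6 = 6 + T**2)
q(d) = 3 - 1/(3*(9 + d + d**2)) (q(d) = 3 - 1/(3*(d + (9 + d**2))) = 3 - 1/(3*(9 + d + d**2)))
q(4)*(P(3, 1)*(-21 + 5)) = ((80/3 + 3*4 + 3*4**2)/(9 + 4 + 4**2))*((6 + 3**2)*(-21 + 5)) = ((80/3 + 12 + 3*16)/(9 + 4 + 16))*((6 + 9)*(-16)) = ((80/3 + 12 + 48)/29)*(15*(-16)) = ((1/29)*(260/3))*(-240) = (260/87)*(-240) = -20800/29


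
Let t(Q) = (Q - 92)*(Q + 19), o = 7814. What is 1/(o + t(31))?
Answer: 1/4764 ≈ 0.00020991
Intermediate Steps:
t(Q) = (-92 + Q)*(19 + Q)
1/(o + t(31)) = 1/(7814 + (-1748 + 31² - 73*31)) = 1/(7814 + (-1748 + 961 - 2263)) = 1/(7814 - 3050) = 1/4764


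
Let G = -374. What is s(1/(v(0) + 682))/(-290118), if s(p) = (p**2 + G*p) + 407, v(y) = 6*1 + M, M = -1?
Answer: -95917223/68463351171 ≈ -0.0014010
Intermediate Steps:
v(y) = 5 (v(y) = 6*1 - 1 = 6 - 1 = 5)
s(p) = 407 + p**2 - 374*p (s(p) = (p**2 - 374*p) + 407 = 407 + p**2 - 374*p)
s(1/(v(0) + 682))/(-290118) = (407 + (1/(5 + 682))**2 - 374/(5 + 682))/(-290118) = (407 + (1/687)**2 - 374/687)*(-1/290118) = (407 + (1/687)**2 - 374*1/687)*(-1/290118) = (407 + 1/471969 - 374/687)*(-1/290118) = (191834446/471969)*(-1/290118) = -95917223/68463351171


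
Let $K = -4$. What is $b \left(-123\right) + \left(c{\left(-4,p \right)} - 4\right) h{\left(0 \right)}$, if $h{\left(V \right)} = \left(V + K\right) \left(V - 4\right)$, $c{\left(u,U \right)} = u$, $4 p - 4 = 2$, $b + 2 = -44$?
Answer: $5530$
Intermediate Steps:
$b = -46$ ($b = -2 - 44 = -46$)
$p = \frac{3}{2}$ ($p = 1 + \frac{1}{4} \cdot 2 = 1 + \frac{1}{2} = \frac{3}{2} \approx 1.5$)
$h{\left(V \right)} = \left(-4 + V\right)^{2}$ ($h{\left(V \right)} = \left(V - 4\right) \left(V - 4\right) = \left(-4 + V\right) \left(-4 + V\right) = \left(-4 + V\right)^{2}$)
$b \left(-123\right) + \left(c{\left(-4,p \right)} - 4\right) h{\left(0 \right)} = \left(-46\right) \left(-123\right) + \left(-4 - 4\right) \left(16 + 0^{2} - 0\right) = 5658 - 8 \left(16 + 0 + 0\right) = 5658 - 128 = 5530$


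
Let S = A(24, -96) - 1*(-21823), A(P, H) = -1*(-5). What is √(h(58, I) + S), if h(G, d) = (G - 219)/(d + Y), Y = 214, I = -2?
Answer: 5*√9810035/106 ≈ 147.74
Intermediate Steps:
A(P, H) = 5
h(G, d) = (-219 + G)/(214 + d) (h(G, d) = (G - 219)/(d + 214) = (-219 + G)/(214 + d))
S = 21828 (S = 5 - 1*(-21823) = 5 + 21823 = 21828)
√(h(58, I) + S) = √((-219 + 58)/(214 - 2) + 21828) = √(-161/212 + 21828) = √(4627375/212) = 5*√9810035/106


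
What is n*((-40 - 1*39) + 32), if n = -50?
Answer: 2350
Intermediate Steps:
n*((-40 - 1*39) + 32) = -50*((-40 - 1*39) + 32) = -50*((-40 - 39) + 32) = -50*(-79 + 32) = -50*(-47) = 2350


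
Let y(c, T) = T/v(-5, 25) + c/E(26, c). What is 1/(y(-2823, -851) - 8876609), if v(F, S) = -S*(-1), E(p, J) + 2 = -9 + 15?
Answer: -100/887734879 ≈ -1.1265e-7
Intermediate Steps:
E(p, J) = 4 (E(p, J) = -2 + (-9 + 15) = -2 + 6 = 4)
v(F, S) = S
y(c, T) = c/4 + T/25 (y(c, T) = T/25 + c/4 = c/4 + T/25)
1/(y(-2823, -851) - 8876609) = 1/(((1/4)*(-2823) + (1/25)*(-851)) - 8876609) = 1/((-2823/4 - 851/25) - 8876609) = 1/(-73979/100 - 8876609) = 1/(-887734879/100) = -100/887734879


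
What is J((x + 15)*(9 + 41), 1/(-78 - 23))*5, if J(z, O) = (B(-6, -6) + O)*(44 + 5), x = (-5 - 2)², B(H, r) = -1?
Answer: -24990/101 ≈ -247.43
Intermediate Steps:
x = 49 (x = (-7)² = 49)
J(z, O) = -49 + 49*O (J(z, O) = (-1 + O)*(44 + 5) = (-1 + O)*49 = -49 + 49*O)
J((x + 15)*(9 + 41), 1/(-78 - 23))*5 = (-49 + 49/(-78 - 23))*5 = (-49 + 49/(-101))*5 = (-49 + 49*(-1/101))*5 = (-49 - 49/101)*5 = -4998/101*5 = -24990/101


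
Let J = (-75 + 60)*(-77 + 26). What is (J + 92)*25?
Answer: 21425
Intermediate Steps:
J = 765 (J = -15*(-51) = 765)
(J + 92)*25 = (765 + 92)*25 = 857*25 = 21425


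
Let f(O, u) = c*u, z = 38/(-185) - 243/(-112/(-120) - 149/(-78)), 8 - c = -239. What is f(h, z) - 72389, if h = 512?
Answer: -19192613409/205165 ≈ -93547.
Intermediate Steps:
c = 247 (c = 8 - 1*(-239) = 8 + 239 = 247)
z = -17574592/205165 (z = 38*(-1/185) - 243/(-112*(-1/120) - 149*(-1/78)) = -38/185 - 243/(14/15 + 149/78) = -38/185 - 243/1109/390 = -38/185 - 243*390/1109 = -38/185 - 94770/1109 = -17574592/205165 ≈ -85.661)
f(O, u) = 247*u
f(h, z) - 72389 = 247*(-17574592/205165) - 72389 = -4340924224/205165 - 72389 = -19192613409/205165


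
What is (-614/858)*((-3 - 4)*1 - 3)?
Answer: 3070/429 ≈ 7.1562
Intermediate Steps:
(-614/858)*((-3 - 4)*1 - 3) = (-614*1/858)*(-7*1 - 3) = -307*(-7 - 3)/429 = -307/429*(-10) = 3070/429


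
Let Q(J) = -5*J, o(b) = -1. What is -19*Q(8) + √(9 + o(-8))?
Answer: 760 + 2*√2 ≈ 762.83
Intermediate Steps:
-19*Q(8) + √(9 + o(-8)) = -(-95)*8 + √(9 - 1) = -19*(-40) + √8 = 760 + 2*√2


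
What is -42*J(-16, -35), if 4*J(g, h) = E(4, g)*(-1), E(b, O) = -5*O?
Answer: 840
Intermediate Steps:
J(g, h) = 5*g/4 (J(g, h) = (-5*g*(-1))/4 = (5*g)/4 = 5*g/4)
-42*J(-16, -35) = -105*(-16)/2 = -42*(-20) = 840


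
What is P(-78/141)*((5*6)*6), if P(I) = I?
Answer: -4680/47 ≈ -99.574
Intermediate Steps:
P(-78/141)*((5*6)*6) = (-78/141)*((5*6)*6) = (-78*1/141)*(30*6) = -26/47*180 = -4680/47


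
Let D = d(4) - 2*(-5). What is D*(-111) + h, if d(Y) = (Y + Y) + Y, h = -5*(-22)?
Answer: -2332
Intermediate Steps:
h = 110
d(Y) = 3*Y (d(Y) = 2*Y + Y = 3*Y)
D = 22 (D = 3*4 - 2*(-5) = 12 + 10 = 22)
D*(-111) + h = 22*(-111) + 110 = -2442 + 110 = -2332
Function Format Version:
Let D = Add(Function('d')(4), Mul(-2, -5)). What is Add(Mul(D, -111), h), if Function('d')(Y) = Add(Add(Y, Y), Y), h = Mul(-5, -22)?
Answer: -2332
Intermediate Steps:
h = 110
Function('d')(Y) = Mul(3, Y) (Function('d')(Y) = Add(Mul(2, Y), Y) = Mul(3, Y))
D = 22 (D = Add(Mul(3, 4), Mul(-2, -5)) = Add(12, 10) = 22)
Add(Mul(D, -111), h) = Add(Mul(22, -111), 110) = Add(-2442, 110) = -2332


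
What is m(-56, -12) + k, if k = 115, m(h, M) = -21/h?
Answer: 923/8 ≈ 115.38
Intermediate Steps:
m(-56, -12) + k = -21/(-56) + 115 = -21*(-1/56) + 115 = 3/8 + 115 = 923/8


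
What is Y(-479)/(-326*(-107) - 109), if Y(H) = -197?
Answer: -197/34773 ≈ -0.0056653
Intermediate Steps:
Y(-479)/(-326*(-107) - 109) = -197/(-326*(-107) - 109) = -197/(34882 - 109) = -197/34773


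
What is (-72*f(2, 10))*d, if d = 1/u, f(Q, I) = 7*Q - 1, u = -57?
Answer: 312/19 ≈ 16.421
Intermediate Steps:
f(Q, I) = -1 + 7*Q
d = -1/57 (d = 1/(-57) = -1/57 ≈ -0.017544)
(-72*f(2, 10))*d = -72*(-1 + 7*2)*(-1/57) = -72*(-1 + 14)*(-1/57) = -72*13*(-1/57) = -936*(-1/57) = 312/19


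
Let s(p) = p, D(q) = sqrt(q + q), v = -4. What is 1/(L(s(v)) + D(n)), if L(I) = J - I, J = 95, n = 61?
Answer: 99/9679 - sqrt(122)/9679 ≈ 0.0090872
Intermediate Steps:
D(q) = sqrt(2)*sqrt(q) (D(q) = sqrt(2*q) = sqrt(2)*sqrt(q))
L(I) = 95 - I
1/(L(s(v)) + D(n)) = 1/((95 - 1*(-4)) + sqrt(2)*sqrt(61)) = 1/((95 + 4) + sqrt(122)) = 1/(99 + sqrt(122))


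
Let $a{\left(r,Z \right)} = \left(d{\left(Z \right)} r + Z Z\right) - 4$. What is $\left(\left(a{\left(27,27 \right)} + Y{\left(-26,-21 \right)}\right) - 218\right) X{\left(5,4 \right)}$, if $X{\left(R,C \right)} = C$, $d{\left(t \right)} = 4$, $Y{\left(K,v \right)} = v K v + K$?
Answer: $-43508$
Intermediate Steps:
$Y{\left(K,v \right)} = K + K v^{2}$ ($Y{\left(K,v \right)} = K v v + K = K v^{2} + K = K + K v^{2}$)
$a{\left(r,Z \right)} = -4 + Z^{2} + 4 r$ ($a{\left(r,Z \right)} = \left(4 r + Z Z\right) - 4 = \left(4 r + Z^{2}\right) - 4 = \left(Z^{2} + 4 r\right) - 4 = -4 + Z^{2} + 4 r$)
$\left(\left(a{\left(27,27 \right)} + Y{\left(-26,-21 \right)}\right) - 218\right) X{\left(5,4 \right)} = \left(\left(\left(-4 + 27^{2} + 4 \cdot 27\right) - 26 \left(1 + \left(-21\right)^{2}\right)\right) - 218\right) 4 = \left(\left(\left(-4 + 729 + 108\right) - 26 \left(1 + 441\right)\right) - 218\right) 4 = \left(\left(833 - 11492\right) - 218\right) 4 = \left(-10659 - 218\right) 4 = \left(-10877\right) 4 = -43508$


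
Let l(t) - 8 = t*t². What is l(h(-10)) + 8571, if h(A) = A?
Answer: 7579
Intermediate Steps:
l(t) = 8 + t³ (l(t) = 8 + t*t² = 8 + t³)
l(h(-10)) + 8571 = (8 + (-10)³) + 8571 = (8 - 1000) + 8571 = -992 + 8571 = 7579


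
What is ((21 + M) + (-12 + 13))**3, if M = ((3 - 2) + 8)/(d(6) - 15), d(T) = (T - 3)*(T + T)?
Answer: 3869893/343 ≈ 11282.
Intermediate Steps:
d(T) = 2*T*(-3 + T) (d(T) = (-3 + T)*(2*T) = 2*T*(-3 + T))
M = 3/7 (M = ((3 - 2) + 8)/(2*6*(-3 + 6) - 15) = (1 + 8)/(2*6*3 - 15) = 9/(36 - 15) = 9/21 = 9*(1/21) = 3/7 ≈ 0.42857)
((21 + M) + (-12 + 13))**3 = ((21 + 3/7) + (-12 + 13))**3 = (150/7 + 1)**3 = (157/7)**3 = 3869893/343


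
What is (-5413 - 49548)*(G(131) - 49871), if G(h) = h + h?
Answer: 2726560249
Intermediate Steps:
G(h) = 2*h
(-5413 - 49548)*(G(131) - 49871) = (-5413 - 49548)*(2*131 - 49871) = -54961*(262 - 49871) = -54961*(-49609) = 2726560249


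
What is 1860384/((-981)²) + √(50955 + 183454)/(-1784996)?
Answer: 620128/320787 - √234409/1784996 ≈ 1.9329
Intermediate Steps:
1860384/((-981)²) + √(50955 + 183454)/(-1784996) = 1860384/962361 + √234409*(-1/1784996) = 1860384*(1/962361) - √234409/1784996 = 620128/320787 - √234409/1784996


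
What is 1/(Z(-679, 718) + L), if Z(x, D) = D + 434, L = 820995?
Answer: 1/822147 ≈ 1.2163e-6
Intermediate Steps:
Z(x, D) = 434 + D
1/(Z(-679, 718) + L) = 1/((434 + 718) + 820995) = 1/(1152 + 820995) = 1/822147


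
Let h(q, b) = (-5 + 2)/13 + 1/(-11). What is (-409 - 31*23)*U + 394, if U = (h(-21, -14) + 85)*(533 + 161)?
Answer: -857166770/13 ≈ -6.5936e+7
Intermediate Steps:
h(q, b) = -46/143 (h(q, b) = -3*1/13 + 1*(-1/11) = -3/13 - 1/11 = -46/143)
U = 8403646/143 (U = (-46/143 + 85)*(533 + 161) = (12109/143)*694 = 8403646/143 ≈ 58767.)
(-409 - 31*23)*U + 394 = (-409 - 31*23)*(8403646/143) + 394 = (-409 - 1*713)*(8403646/143) + 394 = (-409 - 713)*(8403646/143) + 394 = -1122*8403646/143 + 394 = -857171892/13 + 394 = -857166770/13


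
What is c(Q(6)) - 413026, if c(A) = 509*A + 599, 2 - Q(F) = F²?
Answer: -429733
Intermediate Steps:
Q(F) = 2 - F²
c(A) = 599 + 509*A
c(Q(6)) - 413026 = (599 + 509*(2 - 1*6²)) - 413026 = (599 + 509*(2 - 1*36)) - 413026 = (599 + 509*(2 - 36)) - 413026 = (599 + 509*(-34)) - 413026 = (599 - 17306) - 413026 = -16707 - 413026 = -429733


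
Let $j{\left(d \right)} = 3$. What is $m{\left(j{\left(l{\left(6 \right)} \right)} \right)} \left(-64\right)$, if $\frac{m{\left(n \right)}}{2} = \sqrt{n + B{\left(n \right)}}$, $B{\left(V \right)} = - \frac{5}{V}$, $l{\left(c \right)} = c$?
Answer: $- \frac{256 \sqrt{3}}{3} \approx -147.8$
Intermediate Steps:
$m{\left(n \right)} = 2 \sqrt{n - \frac{5}{n}}$
$m{\left(j{\left(l{\left(6 \right)} \right)} \right)} \left(-64\right) = 2 \sqrt{3 - \frac{5}{3}} \left(-64\right) = 2 \sqrt{\frac{4}{3}} \left(-64\right) = 2 \frac{2 \sqrt{3}}{3} \left(-64\right) = \frac{4 \sqrt{3}}{3} \left(-64\right) = - \frac{256 \sqrt{3}}{3}$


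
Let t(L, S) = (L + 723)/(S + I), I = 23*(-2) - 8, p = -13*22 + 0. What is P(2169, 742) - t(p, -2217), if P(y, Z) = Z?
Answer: 1685519/2271 ≈ 742.19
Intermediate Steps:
p = -286 (p = -286 + 0 = -286)
I = -54 (I = -46 - 8 = -54)
t(L, S) = (723 + L)/(-54 + S) (t(L, S) = (L + 723)/(S - 54) = (723 + L)/(-54 + S))
P(2169, 742) - t(p, -2217) = 742 - (723 - 286)/(-54 - 2217) = 742 - 437/(-2271) = 742 - (-1)*437/2271 = 742 - 1*(-437/2271) = 742 + 437/2271 = 1685519/2271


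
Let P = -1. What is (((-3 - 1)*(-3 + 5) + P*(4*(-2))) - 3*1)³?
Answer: -27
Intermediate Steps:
(((-3 - 1)*(-3 + 5) + P*(4*(-2))) - 3*1)³ = (((-3 - 1)*(-3 + 5) - 4*(-2)) - 3*1)³ = ((-4*2 - 1*(-8)) - 3)³ = ((-8 + 8) - 3)³ = (0 - 3)³ = (-3)³ = -27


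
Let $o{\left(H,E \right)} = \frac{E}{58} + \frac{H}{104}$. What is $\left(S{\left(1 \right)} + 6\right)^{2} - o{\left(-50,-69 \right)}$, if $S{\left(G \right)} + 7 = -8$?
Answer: $\frac{124667}{1508} \approx 82.67$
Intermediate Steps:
$S{\left(G \right)} = -15$ ($S{\left(G \right)} = -7 - 8 = -15$)
$o{\left(H,E \right)} = \frac{E}{58} + \frac{H}{104}$ ($o{\left(H,E \right)} = E \frac{1}{58} + H \frac{1}{104} = \frac{E}{58} + \frac{H}{104}$)
$\left(S{\left(1 \right)} + 6\right)^{2} - o{\left(-50,-69 \right)} = \left(-15 + 6\right)^{2} - \left(\frac{1}{58} \left(-69\right) + \frac{1}{104} \left(-50\right)\right) = \left(-9\right)^{2} - \left(- \frac{69}{58} - \frac{25}{52}\right) = 81 - - \frac{2519}{1508} = 81 + \frac{2519}{1508} = \frac{124667}{1508}$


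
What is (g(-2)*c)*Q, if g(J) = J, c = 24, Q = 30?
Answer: -1440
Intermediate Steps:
(g(-2)*c)*Q = -2*24*30 = -48*30 = -1440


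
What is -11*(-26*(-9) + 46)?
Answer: -3080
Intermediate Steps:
-11*(-26*(-9) + 46) = -11*(234 + 46) = -11*280 = -3080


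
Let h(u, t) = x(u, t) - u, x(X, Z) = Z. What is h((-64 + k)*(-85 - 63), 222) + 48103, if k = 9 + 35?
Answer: 45365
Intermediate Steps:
k = 44
h(u, t) = t - u
h((-64 + k)*(-85 - 63), 222) + 48103 = (222 - (-64 + 44)*(-85 - 63)) + 48103 = (222 - (-20)*(-148)) + 48103 = (222 - 1*2960) + 48103 = (222 - 2960) + 48103 = -2738 + 48103 = 45365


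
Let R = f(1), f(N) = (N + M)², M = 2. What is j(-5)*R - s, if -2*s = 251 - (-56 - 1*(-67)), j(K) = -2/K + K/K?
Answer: 663/5 ≈ 132.60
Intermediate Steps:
f(N) = (2 + N)² (f(N) = (N + 2)² = (2 + N)²)
R = 9 (R = (2 + 1)² = 3² = 9)
j(K) = 1 - 2/K (j(K) = -2/K + 1 = 1 - 2/K)
s = -120 (s = -(251 - (-56 - 1*(-67)))/2 = -(251 - (-56 + 67))/2 = -(251 - 1*11)/2 = -(251 - 11)/2 = -½*240 = -120)
j(-5)*R - s = ((-2 - 5)/(-5))*9 - 1*(-120) = -⅕*(-7)*9 + 120 = (7/5)*9 + 120 = 63/5 + 120 = 663/5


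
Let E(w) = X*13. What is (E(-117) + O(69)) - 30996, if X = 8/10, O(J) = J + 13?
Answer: -154518/5 ≈ -30904.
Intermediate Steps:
O(J) = 13 + J
X = ⅘ (X = 8*(⅒) = ⅘ ≈ 0.80000)
E(w) = 52/5 (E(w) = (⅘)*13 = 52/5)
(E(-117) + O(69)) - 30996 = (52/5 + (13 + 69)) - 30996 = (52/5 + 82) - 30996 = 462/5 - 30996 = -154518/5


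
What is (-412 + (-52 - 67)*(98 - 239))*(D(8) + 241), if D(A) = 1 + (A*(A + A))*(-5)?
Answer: -6514066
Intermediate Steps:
D(A) = 1 - 10*A² (D(A) = 1 + (A*(2*A))*(-5) = 1 + (2*A²)*(-5) = 1 - 10*A²)
(-412 + (-52 - 67)*(98 - 239))*(D(8) + 241) = (-412 + (-52 - 67)*(98 - 239))*((1 - 10*8²) + 241) = (-412 - 119*(-141))*((1 - 10*64) + 241) = (-412 + 16779)*((1 - 640) + 241) = 16367*(-639 + 241) = 16367*(-398) = -6514066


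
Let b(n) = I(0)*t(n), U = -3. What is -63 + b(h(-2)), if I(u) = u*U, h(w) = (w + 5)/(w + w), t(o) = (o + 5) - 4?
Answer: -63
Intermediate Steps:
t(o) = 1 + o (t(o) = (5 + o) - 4 = 1 + o)
h(w) = (5 + w)/(2*w) (h(w) = (5 + w)/((2*w)) = (5 + w)*(1/(2*w)) = (5 + w)/(2*w))
I(u) = -3*u (I(u) = u*(-3) = -3*u)
b(n) = 0 (b(n) = (-3*0)*(1 + n) = 0*(1 + n) = 0)
-63 + b(h(-2)) = -63 + 0 = -63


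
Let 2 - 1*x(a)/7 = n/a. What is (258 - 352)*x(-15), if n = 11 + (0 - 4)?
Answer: -24346/15 ≈ -1623.1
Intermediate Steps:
n = 7 (n = 11 - 4 = 7)
x(a) = 14 - 49/a
(258 - 352)*x(-15) = (258 - 352)*(14 - 49/(-15)) = -94*(14 - 49*(-1/15)) = -94*(14 + 49/15) = -94*259/15 = -24346/15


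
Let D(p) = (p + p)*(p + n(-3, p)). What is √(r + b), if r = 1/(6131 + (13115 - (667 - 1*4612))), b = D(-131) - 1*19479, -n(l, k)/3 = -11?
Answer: 6*√92580164943/23191 ≈ 78.721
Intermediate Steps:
n(l, k) = 33 (n(l, k) = -3*(-11) = 33)
D(p) = 2*p*(33 + p) (D(p) = (p + p)*(p + 33) = (2*p)*(33 + p) = 2*p*(33 + p))
b = 6197 (b = 2*(-131)*(33 - 131) - 1*19479 = 2*(-131)*(-98) - 19479 = 25676 - 19479 = 6197)
r = 1/23191 (r = 1/(6131 + (13115 - (667 - 4612))) = 1/(6131 + (13115 - 1*(-3945))) = 1/(6131 + (13115 + 3945)) = 1/(6131 + 17060) = 1/23191 ≈ 4.3120e-5)
√(r + b) = √(1/23191 + 6197) = √(143714628/23191) = 6*√92580164943/23191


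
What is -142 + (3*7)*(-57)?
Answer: -1339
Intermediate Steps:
-142 + (3*7)*(-57) = -142 + 21*(-57) = -142 - 1197 = -1339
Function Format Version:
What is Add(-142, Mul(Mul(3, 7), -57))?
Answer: -1339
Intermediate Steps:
Add(-142, Mul(Mul(3, 7), -57)) = Add(-142, Mul(21, -57)) = Add(-142, -1197) = -1339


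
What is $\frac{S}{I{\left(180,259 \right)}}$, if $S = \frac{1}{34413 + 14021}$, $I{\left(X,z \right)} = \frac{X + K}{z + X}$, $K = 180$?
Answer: $\frac{439}{17436240} \approx 2.5177 \cdot 10^{-5}$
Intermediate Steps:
$I{\left(X,z \right)} = \frac{180 + X}{X + z}$ ($I{\left(X,z \right)} = \frac{X + 180}{z + X} = \frac{180 + X}{X + z}$)
$S = \frac{1}{48434} \approx 2.0647 \cdot 10^{-5}$
$\frac{S}{I{\left(180,259 \right)}} = \frac{1}{48434 \frac{180 + 180}{180 + 259}} = \frac{1}{48434 \cdot \frac{1}{439} \cdot 360} = \frac{1}{48434 \cdot \frac{360}{439}} = \frac{1}{48434} \cdot \frac{439}{360} = \frac{439}{17436240}$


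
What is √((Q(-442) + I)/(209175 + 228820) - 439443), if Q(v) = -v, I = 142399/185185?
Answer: 2*I*√28910291270111073916375282/16222020815 ≈ 662.91*I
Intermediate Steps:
I = 142399/185185 (I = 142399*(1/185185) = 142399/185185 ≈ 0.76896)
√((Q(-442) + I)/(209175 + 228820) - 439443) = √((-1*(-442) + 142399/185185)/(209175 + 228820) - 439443) = √((442 + 142399/185185)/437995 - 439443) = √((81994169/185185)*(1/437995) - 439443) = √(81994169/81110104075 - 439443) = √(-35643267383036056/81110104075) = 2*I*√28910291270111073916375282/16222020815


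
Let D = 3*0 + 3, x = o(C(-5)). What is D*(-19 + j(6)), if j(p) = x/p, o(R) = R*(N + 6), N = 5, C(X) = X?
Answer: -169/2 ≈ -84.500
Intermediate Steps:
o(R) = 11*R (o(R) = R*(5 + 6) = R*11 = 11*R)
x = -55 (x = 11*(-5) = -55)
D = 3 (D = 0 + 3 = 3)
j(p) = -55/p
D*(-19 + j(6)) = 3*(-19 - 55/6) = 3*(-169/6) = -169/2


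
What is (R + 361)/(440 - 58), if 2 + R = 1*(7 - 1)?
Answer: 365/382 ≈ 0.95550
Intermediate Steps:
R = 4 (R = -2 + 1*(7 - 1) = -2 + 1*6 = -2 + 6 = 4)
(R + 361)/(440 - 58) = (4 + 361)/(440 - 58) = 365/382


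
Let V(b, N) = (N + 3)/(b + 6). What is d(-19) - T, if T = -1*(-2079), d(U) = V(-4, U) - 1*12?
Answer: -2099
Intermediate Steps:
V(b, N) = (3 + N)/(6 + b)
d(U) = -21/2 + U/2 (d(U) = (3 + U)/(6 - 4) - 1*12 = (3 + U)/2 - 12 = (3/2 + U/2) - 12 = -21/2 + U/2)
T = 2079
d(-19) - T = (-21/2 + (½)*(-19)) - 1*2079 = (-21/2 - 19/2) - 2079 = -20 - 2079 = -2099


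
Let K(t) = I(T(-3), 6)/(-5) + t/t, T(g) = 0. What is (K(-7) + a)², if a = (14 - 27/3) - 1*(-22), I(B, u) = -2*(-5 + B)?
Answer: 676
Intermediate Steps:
I(B, u) = 10 - 2*B
K(t) = -1 (K(t) = (10 - 2*0)/(-5) + t/t = (10 + 0)*(-⅕) + 1 = 10*(-⅕) + 1 = -2 + 1 = -1)
a = 27 (a = (14 - 27*⅓) + 22 = (14 - 9) + 22 = 5 + 22 = 27)
(K(-7) + a)² = (-1 + 27)² = 26² = 676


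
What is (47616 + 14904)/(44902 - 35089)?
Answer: 20840/3271 ≈ 6.3711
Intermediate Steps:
(47616 + 14904)/(44902 - 35089) = 62520/9813 = 62520*(1/9813) = 20840/3271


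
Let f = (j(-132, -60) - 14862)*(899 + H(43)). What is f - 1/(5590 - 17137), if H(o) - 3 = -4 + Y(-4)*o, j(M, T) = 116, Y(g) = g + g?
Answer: -94330722347/11547 ≈ -8.1693e+6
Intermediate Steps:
Y(g) = 2*g
H(o) = -1 - 8*o (H(o) = 3 + (-4 + (2*(-4))*o) = 3 + (-4 - 8*o) = -1 - 8*o)
f = -8169284 (f = (116 - 14862)*(899 + (-1 - 8*43)) = -14746*(899 + (-1 - 344)) = -14746*(899 - 345) = -14746*554 = -8169284)
f - 1/(5590 - 17137) = -8169284 - 1/(5590 - 17137) = -8169284 - 1/(-11547) = -8169284 - 1*(-1/11547) = -8169284 + 1/11547 = -94330722347/11547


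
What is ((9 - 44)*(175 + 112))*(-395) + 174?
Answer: 3967949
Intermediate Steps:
((9 - 44)*(175 + 112))*(-395) + 174 = -35*287*(-395) + 174 = -10045*(-395) + 174 = 3967775 + 174 = 3967949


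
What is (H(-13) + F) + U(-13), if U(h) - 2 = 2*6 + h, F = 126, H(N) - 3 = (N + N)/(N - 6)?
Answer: 2496/19 ≈ 131.37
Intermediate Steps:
H(N) = 3 + 2*N/(-6 + N) (H(N) = 3 + (N + N)/(N - 6) = 3 + (2*N)/(-6 + N) = 3 + 2*N/(-6 + N))
U(h) = 14 + h (U(h) = 2 + (2*6 + h) = 2 + (12 + h) = 14 + h)
(H(-13) + F) + U(-13) = ((-18 + 5*(-13))/(-6 - 13) + 126) + (14 - 13) = ((-18 - 65)/(-19) + 126) + 1 = (-1/19*(-83) + 126) + 1 = (83/19 + 126) + 1 = 2477/19 + 1 = 2496/19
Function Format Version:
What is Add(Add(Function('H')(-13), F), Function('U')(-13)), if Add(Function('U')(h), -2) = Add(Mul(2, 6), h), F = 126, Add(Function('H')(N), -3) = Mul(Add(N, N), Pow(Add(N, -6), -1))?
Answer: Rational(2496, 19) ≈ 131.37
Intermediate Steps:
Function('H')(N) = Add(3, Mul(2, N, Pow(Add(-6, N), -1))) (Function('H')(N) = Add(3, Mul(Add(N, N), Pow(Add(N, -6), -1))) = Add(3, Mul(Mul(2, N), Pow(Add(-6, N), -1))) = Add(3, Mul(2, N, Pow(Add(-6, N), -1))))
Function('U')(h) = Add(14, h) (Function('U')(h) = Add(2, Add(Mul(2, 6), h)) = Add(2, Add(12, h)) = Add(14, h))
Add(Add(Function('H')(-13), F), Function('U')(-13)) = Add(Add(Mul(Pow(Add(-6, -13), -1), Add(-18, Mul(5, -13))), 126), Add(14, -13)) = Add(Add(Mul(Pow(-19, -1), Add(-18, -65)), 126), 1) = Add(Add(Mul(Rational(-1, 19), -83), 126), 1) = Add(Add(Rational(83, 19), 126), 1) = Add(Rational(2477, 19), 1) = Rational(2496, 19)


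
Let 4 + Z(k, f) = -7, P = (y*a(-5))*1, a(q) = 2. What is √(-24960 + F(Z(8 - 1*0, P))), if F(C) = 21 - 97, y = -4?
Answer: 2*I*√6259 ≈ 158.23*I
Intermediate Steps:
P = -8 (P = -4*2*1 = -8*1 = -8)
Z(k, f) = -11 (Z(k, f) = -4 - 7 = -11)
F(C) = -76
√(-24960 + F(Z(8 - 1*0, P))) = √(-24960 - 76) = √(-25036) = 2*I*√6259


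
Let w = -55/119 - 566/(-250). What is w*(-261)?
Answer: -6995322/14875 ≈ -470.27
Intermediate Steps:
w = 26802/14875 (w = -55*1/119 - 566*(-1/250) = -55/119 + 283/125 = 26802/14875 ≈ 1.8018)
w*(-261) = (26802/14875)*(-261) = -6995322/14875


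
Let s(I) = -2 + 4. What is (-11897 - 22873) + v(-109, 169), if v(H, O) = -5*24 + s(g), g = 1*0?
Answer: -34888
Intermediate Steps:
g = 0
s(I) = 2
v(H, O) = -118 (v(H, O) = -5*24 + 2 = -120 + 2 = -118)
(-11897 - 22873) + v(-109, 169) = (-11897 - 22873) - 118 = -34770 - 118 = -34888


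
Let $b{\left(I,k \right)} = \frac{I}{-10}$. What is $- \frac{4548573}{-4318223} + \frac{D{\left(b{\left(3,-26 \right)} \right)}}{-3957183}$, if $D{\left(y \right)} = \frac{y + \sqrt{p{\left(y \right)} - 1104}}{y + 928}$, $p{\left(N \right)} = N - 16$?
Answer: $\frac{55660564388132204}{52841787812390031} - \frac{i \sqrt{112030}}{36710786691} \approx 1.0533 - 9.1175 \cdot 10^{-9} i$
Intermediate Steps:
$b{\left(I,k \right)} = - \frac{I}{10}$ ($b{\left(I,k \right)} = I \left(- \frac{1}{10}\right) = - \frac{I}{10}$)
$p{\left(N \right)} = -16 + N$
$D{\left(y \right)} = \frac{y + \sqrt{-1120 + y}}{928 + y}$ ($D{\left(y \right)} = \frac{y + \sqrt{\left(-16 + y\right) - 1104}}{y + 928} = \frac{y + \sqrt{-1120 + y}}{928 + y}$)
$- \frac{4548573}{-4318223} + \frac{D{\left(b{\left(3,-26 \right)} \right)}}{-3957183} = - \frac{4548573}{-4318223} + \frac{\frac{1}{928 - \frac{3}{10}} \left(\left(- \frac{1}{10}\right) 3 + \sqrt{-1120 - \frac{3}{10}}\right)}{-3957183} = \left(-4548573\right) \left(- \frac{1}{4318223}\right) + \frac{- \frac{3}{10} + \sqrt{-1120 - \frac{3}{10}}}{928 - \frac{3}{10}} \left(- \frac{1}{3957183}\right) = \frac{4548573}{4318223} + \frac{- \frac{3}{10} + \sqrt{- \frac{11203}{10}}}{\frac{9277}{10}} \left(- \frac{1}{3957183}\right) = \frac{4548573}{4318223} + \frac{10 \left(- \frac{3}{10} + \frac{i \sqrt{112030}}{10}\right)}{9277} \left(- \frac{1}{3957183}\right) = \frac{4548573}{4318223} + \left(- \frac{3}{9277} + \frac{i \sqrt{112030}}{9277}\right) \left(- \frac{1}{3957183}\right) = \frac{4548573}{4318223} + \left(\frac{1}{12236928897} - \frac{i \sqrt{112030}}{36710786691}\right) = \frac{55660564388132204}{52841787812390031} - \frac{i \sqrt{112030}}{36710786691}$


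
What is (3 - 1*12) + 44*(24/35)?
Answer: 741/35 ≈ 21.171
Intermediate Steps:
(3 - 1*12) + 44*(24/35) = (3 - 12) + 44*(24*(1/35)) = -9 + 44*(24/35) = -9 + 1056/35 = 741/35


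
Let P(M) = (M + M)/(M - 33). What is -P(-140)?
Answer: -280/173 ≈ -1.6185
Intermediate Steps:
P(M) = 2*M/(-33 + M) (P(M) = (2*M)/(-33 + M) = 2*M/(-33 + M))
-P(-140) = -2*(-140)/(-33 - 140) = -2*(-140)/(-173) = -2*(-140)*(-1)/173 = -1*280/173 = -280/173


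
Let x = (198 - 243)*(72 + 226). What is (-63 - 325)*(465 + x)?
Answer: 5022660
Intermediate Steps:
x = -13410 (x = -45*298 = -13410)
(-63 - 325)*(465 + x) = (-63 - 325)*(465 - 13410) = -388*(-12945) = 5022660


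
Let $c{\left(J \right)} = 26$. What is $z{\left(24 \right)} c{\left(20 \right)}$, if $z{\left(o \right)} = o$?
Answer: $624$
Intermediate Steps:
$z{\left(24 \right)} c{\left(20 \right)} = 24 \cdot 26 = 624$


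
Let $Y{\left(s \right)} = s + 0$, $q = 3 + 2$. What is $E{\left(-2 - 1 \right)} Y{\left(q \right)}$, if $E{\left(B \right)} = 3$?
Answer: $15$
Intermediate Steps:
$q = 5$
$Y{\left(s \right)} = s$
$E{\left(-2 - 1 \right)} Y{\left(q \right)} = 3 \cdot 5 = 15$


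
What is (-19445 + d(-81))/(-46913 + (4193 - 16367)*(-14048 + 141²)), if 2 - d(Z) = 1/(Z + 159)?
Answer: 303311/1108502538 ≈ 0.00027362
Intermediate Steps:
d(Z) = 2 - 1/(159 + Z) (d(Z) = 2 - 1/(Z + 159) = 2 - 1/(159 + Z))
(-19445 + d(-81))/(-46913 + (4193 - 16367)*(-14048 + 141²)) = (-19445 + (317 + 2*(-81))/(159 - 81))/(-46913 + (4193 - 16367)*(-14048 + 141²)) = (-19445 + (317 - 162)/78)/(-46913 - 12174*(-14048 + 19881)) = (-19445 + (1/78)*155)/(-46913 - 12174*5833) = (-19445 + 155/78)/(-46913 - 71010942) = -1516555/78/(-71057855) = -1516555/78*(-1/71057855) = 303311/1108502538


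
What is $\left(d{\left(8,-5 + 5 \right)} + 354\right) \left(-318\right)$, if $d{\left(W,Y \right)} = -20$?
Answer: $-106212$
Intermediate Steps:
$\left(d{\left(8,-5 + 5 \right)} + 354\right) \left(-318\right) = \left(-20 + 354\right) \left(-318\right) = 334 \left(-318\right) = -106212$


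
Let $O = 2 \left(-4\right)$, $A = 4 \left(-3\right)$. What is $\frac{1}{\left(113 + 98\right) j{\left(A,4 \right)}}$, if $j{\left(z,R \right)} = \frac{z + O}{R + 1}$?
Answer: $- \frac{1}{844} \approx -0.0011848$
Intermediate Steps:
$A = -12$
$O = -8$
$j{\left(z,R \right)} = \frac{-8 + z}{1 + R}$ ($j{\left(z,R \right)} = \frac{z - 8}{R + 1} = \frac{-8 + z}{1 + R}$)
$\frac{1}{\left(113 + 98\right) j{\left(A,4 \right)}} = \frac{1}{\left(113 + 98\right) \frac{-8 - 12}{1 + 4}} = \frac{1}{211 \cdot \frac{1}{5} \left(-20\right)} = \frac{1}{211 \left(-4\right)} = \frac{1}{-844} = - \frac{1}{844}$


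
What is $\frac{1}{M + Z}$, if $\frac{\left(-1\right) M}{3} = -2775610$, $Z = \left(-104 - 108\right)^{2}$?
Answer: $\frac{1}{8371774} \approx 1.1945 \cdot 10^{-7}$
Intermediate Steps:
$Z = 44944$ ($Z = \left(-212\right)^{2} = 44944$)
$M = 8326830$ ($M = \left(-3\right) \left(-2775610\right) = 8326830$)
$\frac{1}{M + Z} = \frac{1}{8326830 + 44944} = \frac{1}{8371774}$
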